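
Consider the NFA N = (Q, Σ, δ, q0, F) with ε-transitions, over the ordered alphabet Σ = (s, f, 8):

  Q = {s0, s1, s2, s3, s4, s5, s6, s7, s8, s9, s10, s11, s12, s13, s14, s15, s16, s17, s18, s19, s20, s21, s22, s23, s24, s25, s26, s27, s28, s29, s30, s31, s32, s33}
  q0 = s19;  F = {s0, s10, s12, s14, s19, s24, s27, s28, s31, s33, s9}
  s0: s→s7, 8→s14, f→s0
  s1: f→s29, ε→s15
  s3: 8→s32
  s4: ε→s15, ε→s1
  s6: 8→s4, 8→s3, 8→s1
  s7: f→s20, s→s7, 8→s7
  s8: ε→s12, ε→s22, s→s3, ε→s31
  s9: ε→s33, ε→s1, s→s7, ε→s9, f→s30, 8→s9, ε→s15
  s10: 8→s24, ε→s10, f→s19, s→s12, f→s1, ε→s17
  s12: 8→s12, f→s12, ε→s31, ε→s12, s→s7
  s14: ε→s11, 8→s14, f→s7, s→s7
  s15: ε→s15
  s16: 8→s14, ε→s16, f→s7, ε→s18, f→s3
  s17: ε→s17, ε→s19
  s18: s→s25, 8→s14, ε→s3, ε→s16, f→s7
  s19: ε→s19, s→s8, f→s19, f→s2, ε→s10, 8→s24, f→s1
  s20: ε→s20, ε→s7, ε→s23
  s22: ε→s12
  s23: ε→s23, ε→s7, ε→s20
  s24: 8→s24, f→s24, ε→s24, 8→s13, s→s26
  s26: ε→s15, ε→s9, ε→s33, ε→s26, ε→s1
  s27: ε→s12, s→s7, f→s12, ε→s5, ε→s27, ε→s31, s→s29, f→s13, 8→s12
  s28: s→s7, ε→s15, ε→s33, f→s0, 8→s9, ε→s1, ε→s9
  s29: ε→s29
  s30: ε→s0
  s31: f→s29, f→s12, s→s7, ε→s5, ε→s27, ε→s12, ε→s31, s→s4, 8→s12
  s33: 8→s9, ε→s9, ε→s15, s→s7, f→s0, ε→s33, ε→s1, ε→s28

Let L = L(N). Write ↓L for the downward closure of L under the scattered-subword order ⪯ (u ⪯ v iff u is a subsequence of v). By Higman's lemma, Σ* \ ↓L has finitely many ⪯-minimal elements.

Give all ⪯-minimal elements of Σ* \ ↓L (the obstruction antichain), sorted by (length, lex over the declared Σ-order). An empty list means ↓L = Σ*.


|Q|=34, |F|=11, |δ|=112 (56 ε).
min D↑ (7 st, q0=0, F={3}): 0:s→1,f→0,8→2 1:s→3,f→1,8→1 2:s→4,f→2,8→2 3:s→3,f→3,8→3 4:s→3,f→5,8→4 5:s→3,f→5,8→6 6:s→3,f→3,8→6 (ε-aug+det+¬).
'ss': run [29, 24, 9] end={s1,s15,s20,s23,s29,s3,s32,s4,s7} ∉↓L; 2/2 deletions ∈↓L.
'8sf8f': |S_i|=[29, 22, 15, 8, 5, 3] end={s20,s23,s7} ∉↓L; 5/5 del acc.
2 words, ⪯-incomp.

min(Σ*\↓L) = [ss, 8sf8f].


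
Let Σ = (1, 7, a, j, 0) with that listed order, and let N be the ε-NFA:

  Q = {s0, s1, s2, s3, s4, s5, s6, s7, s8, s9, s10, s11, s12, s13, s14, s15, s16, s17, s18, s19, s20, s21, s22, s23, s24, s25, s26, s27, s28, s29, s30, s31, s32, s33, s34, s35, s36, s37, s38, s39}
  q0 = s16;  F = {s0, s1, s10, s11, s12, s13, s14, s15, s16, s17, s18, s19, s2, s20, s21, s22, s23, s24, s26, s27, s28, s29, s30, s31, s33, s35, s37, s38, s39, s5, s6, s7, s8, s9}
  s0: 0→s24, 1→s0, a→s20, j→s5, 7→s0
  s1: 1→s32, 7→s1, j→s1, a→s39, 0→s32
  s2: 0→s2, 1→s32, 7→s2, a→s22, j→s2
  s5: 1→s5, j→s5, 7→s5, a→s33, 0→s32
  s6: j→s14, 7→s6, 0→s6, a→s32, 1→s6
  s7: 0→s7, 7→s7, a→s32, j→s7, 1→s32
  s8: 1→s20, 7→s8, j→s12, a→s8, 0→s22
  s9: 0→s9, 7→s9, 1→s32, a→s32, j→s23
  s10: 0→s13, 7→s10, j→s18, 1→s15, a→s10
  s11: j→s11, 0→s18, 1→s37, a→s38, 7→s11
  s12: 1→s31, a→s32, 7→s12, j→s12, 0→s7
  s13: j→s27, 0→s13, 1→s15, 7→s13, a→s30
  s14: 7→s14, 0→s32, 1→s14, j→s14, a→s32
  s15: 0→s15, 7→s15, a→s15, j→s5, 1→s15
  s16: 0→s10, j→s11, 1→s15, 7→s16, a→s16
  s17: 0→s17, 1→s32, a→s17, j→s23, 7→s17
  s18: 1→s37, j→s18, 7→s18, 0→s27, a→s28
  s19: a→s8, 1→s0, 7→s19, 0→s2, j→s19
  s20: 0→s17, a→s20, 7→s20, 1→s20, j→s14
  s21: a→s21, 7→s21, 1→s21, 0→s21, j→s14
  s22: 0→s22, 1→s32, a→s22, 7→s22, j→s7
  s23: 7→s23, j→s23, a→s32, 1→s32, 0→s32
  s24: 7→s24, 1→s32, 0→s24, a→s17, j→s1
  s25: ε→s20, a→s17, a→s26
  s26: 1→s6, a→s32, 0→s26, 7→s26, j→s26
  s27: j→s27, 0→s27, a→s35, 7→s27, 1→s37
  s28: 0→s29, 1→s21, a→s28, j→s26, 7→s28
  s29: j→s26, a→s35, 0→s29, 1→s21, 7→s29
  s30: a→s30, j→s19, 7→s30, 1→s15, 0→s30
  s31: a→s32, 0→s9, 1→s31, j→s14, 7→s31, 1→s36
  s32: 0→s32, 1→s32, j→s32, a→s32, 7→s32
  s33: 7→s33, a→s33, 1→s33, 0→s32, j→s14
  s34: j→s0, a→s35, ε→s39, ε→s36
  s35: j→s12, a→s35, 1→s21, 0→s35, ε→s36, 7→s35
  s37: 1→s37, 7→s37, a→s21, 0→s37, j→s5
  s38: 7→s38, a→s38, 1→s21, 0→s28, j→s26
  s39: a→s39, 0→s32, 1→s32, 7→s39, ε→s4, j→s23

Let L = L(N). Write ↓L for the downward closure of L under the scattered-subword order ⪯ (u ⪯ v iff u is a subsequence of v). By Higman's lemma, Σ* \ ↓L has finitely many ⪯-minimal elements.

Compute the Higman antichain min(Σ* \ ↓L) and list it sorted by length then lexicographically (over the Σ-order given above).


min(Σ*\↓L) = [1j0, jaja, 00aj01].

|Q|=40, |F|=34, |δ|=185 (5 ε).
min D↑ (35 st, q0=0, F={10}): 0:1→1,7→0,a→0,j→2,0→3 1:1→1,7→1,a→1,j→4,0→1 2:1→5,7→2,a→6,j→2,0→7 3:1→1,7→3,a→3,j→7,0→8 4:1→4,7→4,a→9,j→4,0→10 5:1→5,7→5,a→11,j→4,0→5 6:1→11,7→6,a→6,j→12,0→13 7:1→5,7→7,a→13,j→7,0→14 8:1→1,7→8,a→15,j→14,0→8 9:1→9,7→9,a→9,j→16,0→10 10:1→10,7→10,a→10,j→10,0→10 11:1→11,7→11,a→11,j→16,0→11 12:1→17,7→12,a→10,j→12,0→12 13:1→11,7→13,a→13,j→12,0→18 14:1→5,7→14,a→19,j→14,0→14 15:1→1,7→15,a→15,j→20,0→15 16:1→16,7→16,a→10,j→16,0→10 17:1→17,7→17,a→10,j→16,0→17 18:1→11,7→18,a→19,j→12,0→18 19:1→11,7→19,a→19,j→21,0→19 20:1→22,7→20,a→23,j→20,0→24 21:1→25,7→21,a→10,j→21,0→26 22:1→22,7→22,a→27,j→4,0→28 23:1→27,7→23,a→23,j→21,0→29 24:1→10,7→24,a→29,j→24,0→24 25:1→25,7→25,a→10,j→16,0→30 26:1→10,7→26,a→10,j→26,0→26 27:1→27,7→27,a→27,j→16,0→31 28:1→10,7→28,a→31,j→32,0→28 29:1→10,7→29,a→29,j→26,0→29 30:1→10,7→30,a→10,j→33,0→30 31:1→10,7→31,a→31,j→33,0→31 32:1→10,7→32,a→34,j→32,0→10 33:1→10,7→33,a→10,j→33,0→10 34:1→10,7→34,a→34,j→33,0→10 (ε-aug+det+¬).
'1j0': N↓-sim [37, 19, 8, 1] end={s32} rej; 3/3 deletions ∈↓L.
'jaja': |S_i|=[37, 32, 22, 10, 1] end={s32} rej; 4/4 single-dels accept.
'00aj01': run [37, 34, 31, 25, 21, 11, 1] end={s32} ∉↓L; 6/6 deletions ∈↓L.
3 obstructions.


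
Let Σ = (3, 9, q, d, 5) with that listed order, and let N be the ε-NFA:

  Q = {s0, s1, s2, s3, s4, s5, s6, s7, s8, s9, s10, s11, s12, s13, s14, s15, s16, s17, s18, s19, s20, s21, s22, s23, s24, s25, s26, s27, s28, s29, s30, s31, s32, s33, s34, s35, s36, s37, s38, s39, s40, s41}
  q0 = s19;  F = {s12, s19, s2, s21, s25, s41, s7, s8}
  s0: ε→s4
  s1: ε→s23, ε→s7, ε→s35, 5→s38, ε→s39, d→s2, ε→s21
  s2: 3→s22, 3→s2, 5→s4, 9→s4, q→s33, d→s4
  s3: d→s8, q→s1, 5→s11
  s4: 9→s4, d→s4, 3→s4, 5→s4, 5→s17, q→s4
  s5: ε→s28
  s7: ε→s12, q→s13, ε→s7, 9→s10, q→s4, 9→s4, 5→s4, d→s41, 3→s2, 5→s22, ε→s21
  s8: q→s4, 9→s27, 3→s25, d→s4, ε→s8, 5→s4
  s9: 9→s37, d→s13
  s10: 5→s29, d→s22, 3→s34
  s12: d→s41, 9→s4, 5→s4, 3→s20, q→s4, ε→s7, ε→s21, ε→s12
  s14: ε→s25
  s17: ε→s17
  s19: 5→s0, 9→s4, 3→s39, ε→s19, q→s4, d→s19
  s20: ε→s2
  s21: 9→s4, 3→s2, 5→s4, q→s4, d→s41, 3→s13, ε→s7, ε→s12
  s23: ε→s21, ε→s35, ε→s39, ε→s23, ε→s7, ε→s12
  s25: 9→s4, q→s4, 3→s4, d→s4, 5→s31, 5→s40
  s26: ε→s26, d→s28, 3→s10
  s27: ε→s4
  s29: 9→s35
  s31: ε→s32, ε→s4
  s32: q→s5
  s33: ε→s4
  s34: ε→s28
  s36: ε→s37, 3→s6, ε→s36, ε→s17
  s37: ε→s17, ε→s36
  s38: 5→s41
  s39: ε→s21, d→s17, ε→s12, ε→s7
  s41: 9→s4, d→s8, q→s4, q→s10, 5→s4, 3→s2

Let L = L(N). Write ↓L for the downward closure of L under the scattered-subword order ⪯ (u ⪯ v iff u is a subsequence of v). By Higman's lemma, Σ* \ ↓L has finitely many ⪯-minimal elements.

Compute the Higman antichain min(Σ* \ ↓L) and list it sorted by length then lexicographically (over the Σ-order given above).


Antichain: [9, q, 5, 33d, 3ddd, 3dd33].

|Q|=42, |F|=8, |δ|=110 (40 ε).
min D↑ (7 st, q0=0, F={2}): 0:3→1,9→2,q→2,d→0,5→2 1:3→3,9→2,q→2,d→4,5→2 2:3→2,9→2,q→2,d→2,5→2 3:3→3,9→2,q→2,d→2,5→2 4:3→3,9→2,q→2,d→5,5→2 5:3→6,9→2,q→2,d→2,5→2 6:3→2,9→2,q→2,d→2,5→2.
'9': N↓-sim [26, 9] end={s10,s17,s22,s27,s28,s29,s34,s35,s4} ∉↓L; 1/1 single-dels accept.
'q': |S_i|=[26, 11] end={s10,s13,s17,s22,s28,s29,s33,s34,s35,s4,s5} rej; 1/1 single-dels accept.
'5': |S_i|=[26, 11] end={s0,s17,s22,s28,s29,s31,s32,s35,s4,s40,s5} — reject; 1/1 deletions ∈↓L.
'33d': run [26, 24, 14, 2] end={s17,s4} ∉↓L; 3/3 single-dels accept.
'3ddd': |S_i|=[26, 24, 18, 11, 2] end={s17,s4} — reject; 4/4 single-dels accept.
'3dd33': N↓-sim [26, 24, 18, 11, 8, 2] end={s17,s4} ∉↓L; 5/5 single-dels accept.
6 minimals (antichain).


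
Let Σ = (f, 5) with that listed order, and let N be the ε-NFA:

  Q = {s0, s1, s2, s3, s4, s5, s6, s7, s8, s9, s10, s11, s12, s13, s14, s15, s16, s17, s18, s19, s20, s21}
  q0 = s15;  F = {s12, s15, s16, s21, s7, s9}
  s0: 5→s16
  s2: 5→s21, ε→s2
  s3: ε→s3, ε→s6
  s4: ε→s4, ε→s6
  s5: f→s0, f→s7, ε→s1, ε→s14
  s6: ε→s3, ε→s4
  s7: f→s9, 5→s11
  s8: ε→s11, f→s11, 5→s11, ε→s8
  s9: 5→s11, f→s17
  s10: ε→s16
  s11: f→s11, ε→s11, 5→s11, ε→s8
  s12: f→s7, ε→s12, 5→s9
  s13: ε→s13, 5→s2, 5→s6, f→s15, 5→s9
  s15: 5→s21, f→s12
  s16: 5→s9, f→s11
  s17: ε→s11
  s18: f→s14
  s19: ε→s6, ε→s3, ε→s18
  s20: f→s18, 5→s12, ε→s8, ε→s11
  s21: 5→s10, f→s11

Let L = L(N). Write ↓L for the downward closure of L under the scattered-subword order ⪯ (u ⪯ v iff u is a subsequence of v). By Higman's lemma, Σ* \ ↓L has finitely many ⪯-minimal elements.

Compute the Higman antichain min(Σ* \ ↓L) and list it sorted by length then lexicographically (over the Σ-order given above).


|Q|=22, |F|=6, |δ|=49 (22 ε).
min D↑ (7 st, q0=0, F={5}): 0:f→1,5→2 1:f→3,5→4 2:f→5,5→6 3:f→4,5→5 4:f→5,5→5 5:f→5,5→5 6:f→5,5→4 [Hopcroft].
'5f': |S_i|=[10, 7, 3] end={s11,s17,s8} ∉↓L; 2/2 deletions ∈↓L.
'ff5': N↓-sim [10, 6, 5, 2] end={s11,s8} rej; 3/3 deletions ∈↓L.
'f55': N↓-sim [10, 6, 4, 2] end={s11,s8} — reject; 3/3 single-dels accept.
'ffff': |S_i|=[10, 6, 5, 4, 3] end={s11,s17,s8} rej; 4/4 del acc.
'5555': N↓-sim [10, 7, 6, 4, 2] end={s11,s8} — reject; 4/4 del acc.
5 minimals (antichain).

min(Σ*\↓L) = [5f, ff5, f55, ffff, 5555].


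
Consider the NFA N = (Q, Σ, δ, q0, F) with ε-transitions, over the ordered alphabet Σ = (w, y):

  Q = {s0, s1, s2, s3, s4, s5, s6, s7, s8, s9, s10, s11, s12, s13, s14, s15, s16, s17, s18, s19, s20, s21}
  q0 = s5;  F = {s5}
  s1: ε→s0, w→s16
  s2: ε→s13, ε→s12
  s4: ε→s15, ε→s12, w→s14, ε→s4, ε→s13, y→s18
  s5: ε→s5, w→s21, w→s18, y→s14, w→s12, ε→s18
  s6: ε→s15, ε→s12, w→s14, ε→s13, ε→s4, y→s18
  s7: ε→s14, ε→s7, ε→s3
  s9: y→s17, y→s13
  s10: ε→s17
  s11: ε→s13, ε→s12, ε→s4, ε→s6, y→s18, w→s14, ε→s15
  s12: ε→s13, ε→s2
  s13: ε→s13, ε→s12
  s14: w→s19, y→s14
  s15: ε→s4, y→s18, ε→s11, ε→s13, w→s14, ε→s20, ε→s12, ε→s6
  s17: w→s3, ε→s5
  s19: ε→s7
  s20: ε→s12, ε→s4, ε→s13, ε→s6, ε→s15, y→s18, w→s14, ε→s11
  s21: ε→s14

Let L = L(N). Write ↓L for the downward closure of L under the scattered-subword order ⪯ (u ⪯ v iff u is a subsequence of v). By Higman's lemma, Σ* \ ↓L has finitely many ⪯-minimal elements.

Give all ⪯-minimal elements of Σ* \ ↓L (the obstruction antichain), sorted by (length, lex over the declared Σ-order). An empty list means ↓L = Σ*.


A = [w, y].

|Q|=22, |F|=1, |δ|=61 (41 ε).
min D↑ (2 st, q0=0, F={1}): 0:w→1,y→1 1:w→1,y→1 [Hopcroft].
'w': |S_i|=[10, 9] end={s12,s13,s14,s18,s19,s2,s21,s3,s7} ∉↓L; 1/1 single-dels accept.
'y': run [10, 4] end={s14,s19,s3,s7} ∉↓L; 1/1 deletions ∈↓L.
2 words, ⪯-incomp.


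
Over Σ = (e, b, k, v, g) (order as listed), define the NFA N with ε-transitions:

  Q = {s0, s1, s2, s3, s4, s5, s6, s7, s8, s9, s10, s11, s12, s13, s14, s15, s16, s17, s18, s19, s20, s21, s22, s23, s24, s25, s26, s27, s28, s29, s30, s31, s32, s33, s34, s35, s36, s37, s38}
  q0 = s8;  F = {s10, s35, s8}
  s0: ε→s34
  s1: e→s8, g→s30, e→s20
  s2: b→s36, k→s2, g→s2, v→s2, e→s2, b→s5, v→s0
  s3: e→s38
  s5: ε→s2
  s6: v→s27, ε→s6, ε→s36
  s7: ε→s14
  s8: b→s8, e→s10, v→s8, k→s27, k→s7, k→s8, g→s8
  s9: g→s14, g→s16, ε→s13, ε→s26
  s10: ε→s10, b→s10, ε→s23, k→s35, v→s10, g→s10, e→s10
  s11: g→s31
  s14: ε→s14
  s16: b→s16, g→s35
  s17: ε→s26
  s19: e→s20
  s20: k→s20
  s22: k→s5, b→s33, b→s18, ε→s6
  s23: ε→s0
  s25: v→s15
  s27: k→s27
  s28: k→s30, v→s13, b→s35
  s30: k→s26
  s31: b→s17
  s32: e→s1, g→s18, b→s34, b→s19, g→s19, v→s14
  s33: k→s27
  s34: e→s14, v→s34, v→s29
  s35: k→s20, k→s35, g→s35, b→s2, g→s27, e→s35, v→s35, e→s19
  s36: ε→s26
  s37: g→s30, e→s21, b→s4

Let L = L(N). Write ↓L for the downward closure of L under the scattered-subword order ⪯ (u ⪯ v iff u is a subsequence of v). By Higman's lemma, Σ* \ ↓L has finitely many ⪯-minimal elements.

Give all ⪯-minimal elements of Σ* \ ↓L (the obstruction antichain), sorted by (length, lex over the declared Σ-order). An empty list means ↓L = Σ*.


|Q|=39, |F|=3, |δ|=76 (14 ε).
min D↑ (4 st, q0=0, F={3}): 0:e→1,b→0,k→0,v→0,g→0 1:e→1,b→1,k→2,v→1,g→1 2:e→2,b→3,k→2,v→2,g→2 3:e→3,b→3,k→3,v→3,g→3 [Hopcroft].
'ekb': |S_i|=[16, 14, 12, 8] end={s0,s14,s2,s26,s29,s34,s36,s5} rej; 3/3 single-dels accept.
1 obstructions.

A = [ekb].


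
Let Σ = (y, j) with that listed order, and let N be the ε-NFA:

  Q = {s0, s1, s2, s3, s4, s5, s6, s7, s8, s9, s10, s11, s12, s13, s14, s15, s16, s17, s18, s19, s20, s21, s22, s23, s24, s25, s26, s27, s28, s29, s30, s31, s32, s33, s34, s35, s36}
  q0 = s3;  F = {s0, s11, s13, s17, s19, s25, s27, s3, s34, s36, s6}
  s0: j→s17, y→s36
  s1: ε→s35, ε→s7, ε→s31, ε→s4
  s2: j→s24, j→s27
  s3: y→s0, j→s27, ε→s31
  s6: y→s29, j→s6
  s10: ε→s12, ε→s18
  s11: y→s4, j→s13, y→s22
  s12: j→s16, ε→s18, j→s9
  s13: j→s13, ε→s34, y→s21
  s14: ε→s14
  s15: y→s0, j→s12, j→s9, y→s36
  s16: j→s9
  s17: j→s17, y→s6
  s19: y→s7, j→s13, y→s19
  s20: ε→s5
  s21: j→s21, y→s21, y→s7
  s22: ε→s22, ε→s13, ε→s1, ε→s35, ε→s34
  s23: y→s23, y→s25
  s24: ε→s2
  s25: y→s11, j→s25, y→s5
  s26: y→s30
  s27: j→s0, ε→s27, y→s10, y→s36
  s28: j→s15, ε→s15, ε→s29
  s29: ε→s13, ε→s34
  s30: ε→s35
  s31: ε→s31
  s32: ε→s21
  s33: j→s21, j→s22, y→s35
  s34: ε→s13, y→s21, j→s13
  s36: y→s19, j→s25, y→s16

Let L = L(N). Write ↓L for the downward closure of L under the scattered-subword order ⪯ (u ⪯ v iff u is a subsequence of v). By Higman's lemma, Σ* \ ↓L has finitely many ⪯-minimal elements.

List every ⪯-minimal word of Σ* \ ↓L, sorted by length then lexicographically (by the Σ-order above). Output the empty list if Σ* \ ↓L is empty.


|Q|=37, |F|=11, |δ|=72 (26 ε).
min D↑ (11 st, q0=0, F={10}): 0:y→1,j→2 1:y→3,j→4 2:y→3,j→1 3:y→5,j→6 4:y→7,j→4 5:y→5,j→8 6:y→9,j→6 7:y→8,j→7 8:y→10,j→8 9:y→8,j→8 10:y→10,j→10 (ε-aug+det+¬).
'yyyjy': N↓-sim [25, 23, 18, 15, 5, 2] end={s21,s7} — reject; 5/5 deletions ∈↓L.
'yjyyy': N↓-sim [25, 23, 17, 13, 10, 2] end={s21,s7} rej; 5/5 deletions ∈↓L.
'jyyjy': |S_i|=[25, 24, 21, 15, 5, 2] end={s21,s7} — reject; 5/5 del acc.
'jjjyyy': N↓-sim [25, 24, 20, 16, 13, 10, 2] end={s21,s7} rej; 6/6 del acc.
4 minimals (antichain).

Antichain: [yyyjy, yjyyy, jyyjy, jjjyyy].


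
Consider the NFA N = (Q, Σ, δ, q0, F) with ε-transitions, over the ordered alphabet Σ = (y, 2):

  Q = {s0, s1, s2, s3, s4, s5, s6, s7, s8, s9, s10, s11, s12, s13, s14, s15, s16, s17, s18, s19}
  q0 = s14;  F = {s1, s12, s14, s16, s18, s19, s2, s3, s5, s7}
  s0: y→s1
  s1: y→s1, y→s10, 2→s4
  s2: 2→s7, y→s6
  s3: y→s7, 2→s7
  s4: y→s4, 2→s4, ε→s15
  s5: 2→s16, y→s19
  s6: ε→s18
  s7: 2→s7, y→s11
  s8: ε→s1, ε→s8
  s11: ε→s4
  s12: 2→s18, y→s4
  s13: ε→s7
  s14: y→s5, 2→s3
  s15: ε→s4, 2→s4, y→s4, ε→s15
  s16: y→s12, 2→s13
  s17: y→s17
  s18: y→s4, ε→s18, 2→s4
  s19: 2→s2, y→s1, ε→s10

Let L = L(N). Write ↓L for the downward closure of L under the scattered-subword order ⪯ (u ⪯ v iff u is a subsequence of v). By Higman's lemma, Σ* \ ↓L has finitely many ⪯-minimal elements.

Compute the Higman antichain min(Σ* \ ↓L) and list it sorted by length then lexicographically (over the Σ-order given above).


Antichain: [2yy, 22y, yyy2, y2y22].

|Q|=20, |F|=10, |δ|=37 (10 ε).
min D↑ (11 st, q0=0, F={9}): 0:y→1,2→2 1:y→3,2→4 2:y→5,2→5 3:y→6,2→7 4:y→8,2→5 5:y→9,2→5 6:y→6,2→9 7:y→10,2→5 8:y→9,2→10 9:y→9,2→9 10:y→9,2→9 (ε-aug+det+¬).
'2yy': N↓-sim [16, 11, 7, 3] end={s11,s15,s4} rej; 3/3 deletions ∈↓L.
'22y': N↓-sim [16, 11, 6, 3] end={s11,s15,s4} ∉↓L; 3/3 del acc.
'yyy2': run [16, 14, 11, 7, 2] end={s15,s4} rej; 4/4 del acc.
'y2y22': N↓-sim [16, 14, 10, 6, 3, 2] end={s15,s4} — reject; 5/5 del acc.
4 words, ⪯-incomp.


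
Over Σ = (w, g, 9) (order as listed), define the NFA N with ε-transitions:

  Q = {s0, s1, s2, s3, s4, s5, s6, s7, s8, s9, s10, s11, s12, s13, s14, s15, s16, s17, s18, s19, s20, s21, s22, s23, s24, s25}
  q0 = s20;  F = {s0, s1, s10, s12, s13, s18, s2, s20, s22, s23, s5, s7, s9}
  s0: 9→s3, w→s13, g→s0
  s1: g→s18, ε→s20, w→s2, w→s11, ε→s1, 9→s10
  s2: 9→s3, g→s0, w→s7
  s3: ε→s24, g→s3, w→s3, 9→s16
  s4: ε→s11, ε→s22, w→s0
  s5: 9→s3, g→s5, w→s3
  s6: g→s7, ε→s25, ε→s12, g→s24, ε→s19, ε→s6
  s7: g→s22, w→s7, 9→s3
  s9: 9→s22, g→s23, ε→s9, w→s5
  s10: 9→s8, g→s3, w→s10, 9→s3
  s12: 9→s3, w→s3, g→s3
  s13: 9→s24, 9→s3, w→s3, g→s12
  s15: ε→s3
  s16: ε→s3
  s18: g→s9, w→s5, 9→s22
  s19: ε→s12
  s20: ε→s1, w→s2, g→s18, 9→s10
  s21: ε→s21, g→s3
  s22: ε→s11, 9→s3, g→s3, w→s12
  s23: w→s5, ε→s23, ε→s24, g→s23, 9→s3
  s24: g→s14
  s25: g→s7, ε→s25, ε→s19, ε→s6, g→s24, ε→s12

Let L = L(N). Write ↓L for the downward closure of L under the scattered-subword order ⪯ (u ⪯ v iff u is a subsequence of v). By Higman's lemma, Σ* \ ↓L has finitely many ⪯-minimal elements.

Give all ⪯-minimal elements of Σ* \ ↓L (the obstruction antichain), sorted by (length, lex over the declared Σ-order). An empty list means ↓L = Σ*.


Antichain: [w9, 9g, 99, gww, wwgg, ggg9].

|Q|=26, |F|=13, |δ|=74 (22 ε).
min D↑ (13 st, q0=0, F={6}): 0:w→1,g→2,9→3 1:w→4,g→5,9→6 2:w→7,g→8,9→9 3:w→3,g→6,9→6 4:w→4,g→9,9→6 5:w→10,g→5,9→6 6:w→6,g→6,9→6 7:w→6,g→7,9→6 8:w→7,g→11,9→9 9:w→12,g→6,9→6 10:w→6,g→12,9→6 11:w→7,g→11,9→6 12:w→6,g→6,9→6.
'w9': |S_i|=[19, 14, 5] end={s14,s16,s24,s3,s8} rej; 2/2 del acc.
'9g': |S_i|=[19, 9, 4] end={s14,s16,s24,s3} rej; 2/2 deletions ∈↓L.
'99': run [19, 9, 5] end={s14,s16,s24,s3,s8} — reject; 2/2 deletions ∈↓L.
'gww': N↓-sim [19, 13, 7, 4] end={s14,s16,s24,s3} rej; 3/3 single-dels accept.
'wwgg': |S_i|=[19, 14, 11, 7, 4] end={s14,s16,s24,s3} rej; 4/4 del acc.
'ggg9': N↓-sim [19, 13, 12, 9, 4] end={s14,s16,s24,s3} rej; 4/4 del acc.
6 words, ⪯-incomp.


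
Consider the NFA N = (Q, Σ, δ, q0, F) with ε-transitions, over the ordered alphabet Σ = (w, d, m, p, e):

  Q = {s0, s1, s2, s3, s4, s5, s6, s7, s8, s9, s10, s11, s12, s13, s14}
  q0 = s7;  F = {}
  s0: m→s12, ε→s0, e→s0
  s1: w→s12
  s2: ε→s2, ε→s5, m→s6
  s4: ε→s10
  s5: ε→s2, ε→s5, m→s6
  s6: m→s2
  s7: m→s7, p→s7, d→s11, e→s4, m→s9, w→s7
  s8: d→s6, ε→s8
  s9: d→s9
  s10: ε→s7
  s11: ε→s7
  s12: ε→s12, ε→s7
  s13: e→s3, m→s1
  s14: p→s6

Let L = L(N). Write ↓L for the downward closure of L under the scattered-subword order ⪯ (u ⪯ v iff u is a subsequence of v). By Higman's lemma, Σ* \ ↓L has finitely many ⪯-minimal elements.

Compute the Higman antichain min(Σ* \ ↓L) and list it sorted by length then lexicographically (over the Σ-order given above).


Antichain: [ε].

|Q|=15, |F|=0, |δ|=28 (11 ε).
min D↑ (1 st, q0=0, F={0}): 0:w→0,d→0,m→0,p→0,e→0.
ε ∈ L(D↑) ⇒ ↓L = ∅.


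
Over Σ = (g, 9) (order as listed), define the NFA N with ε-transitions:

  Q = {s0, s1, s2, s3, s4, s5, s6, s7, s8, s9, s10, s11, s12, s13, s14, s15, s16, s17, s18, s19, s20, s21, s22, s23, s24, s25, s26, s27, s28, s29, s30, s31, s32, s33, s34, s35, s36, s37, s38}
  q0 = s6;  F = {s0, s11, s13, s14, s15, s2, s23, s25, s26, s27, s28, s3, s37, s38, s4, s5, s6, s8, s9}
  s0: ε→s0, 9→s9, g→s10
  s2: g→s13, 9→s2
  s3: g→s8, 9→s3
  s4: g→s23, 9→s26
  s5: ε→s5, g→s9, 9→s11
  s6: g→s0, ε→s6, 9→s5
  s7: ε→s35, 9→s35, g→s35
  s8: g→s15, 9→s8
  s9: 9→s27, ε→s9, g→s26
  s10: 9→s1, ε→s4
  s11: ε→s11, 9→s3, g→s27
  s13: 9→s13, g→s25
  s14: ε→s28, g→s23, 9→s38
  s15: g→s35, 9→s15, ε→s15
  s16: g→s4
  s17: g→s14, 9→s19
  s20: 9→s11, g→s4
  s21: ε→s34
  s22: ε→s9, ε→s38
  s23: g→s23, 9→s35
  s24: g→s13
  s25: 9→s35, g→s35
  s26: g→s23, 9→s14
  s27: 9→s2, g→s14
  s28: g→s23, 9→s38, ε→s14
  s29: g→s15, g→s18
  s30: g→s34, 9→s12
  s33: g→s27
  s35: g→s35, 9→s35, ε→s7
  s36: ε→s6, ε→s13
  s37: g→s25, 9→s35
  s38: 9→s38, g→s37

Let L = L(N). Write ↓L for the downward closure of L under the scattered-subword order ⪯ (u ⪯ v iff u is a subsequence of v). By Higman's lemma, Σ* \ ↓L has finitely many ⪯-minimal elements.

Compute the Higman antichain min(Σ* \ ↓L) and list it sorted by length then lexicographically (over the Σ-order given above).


A = [ggg9, 999ggg].

|Q|=39, |F|=19, |δ|=70 (16 ε).
min D↑ (19 st, q0=0, F={10}): 0:g→1,9→2 1:g→3,9→4 2:g→4,9→5 3:g→6,9→7 4:g→7,9→8 5:g→8,9→9 6:g→6,9→10 7:g→6,9→11 8:g→11,9→12 9:g→13,9→9 10:g→10,9→10 11:g→6,9→14 12:g→15,9→12 13:g→16,9→13 14:g→17,9→14 15:g→18,9→15 16:g→10,9→16 17:g→18,9→10 18:g→10,9→10 (ε-aug+det+¬).
'ggg9': |S_i|=[23, 19, 14, 5, 2] end={s35,s7} — reject; 4/4 single-dels accept.
'999ggg': |S_i|=[23, 19, 15, 10, 7, 4, 2] end={s35,s7} — reject; 6/6 deletions ∈↓L.
2 obstructions.


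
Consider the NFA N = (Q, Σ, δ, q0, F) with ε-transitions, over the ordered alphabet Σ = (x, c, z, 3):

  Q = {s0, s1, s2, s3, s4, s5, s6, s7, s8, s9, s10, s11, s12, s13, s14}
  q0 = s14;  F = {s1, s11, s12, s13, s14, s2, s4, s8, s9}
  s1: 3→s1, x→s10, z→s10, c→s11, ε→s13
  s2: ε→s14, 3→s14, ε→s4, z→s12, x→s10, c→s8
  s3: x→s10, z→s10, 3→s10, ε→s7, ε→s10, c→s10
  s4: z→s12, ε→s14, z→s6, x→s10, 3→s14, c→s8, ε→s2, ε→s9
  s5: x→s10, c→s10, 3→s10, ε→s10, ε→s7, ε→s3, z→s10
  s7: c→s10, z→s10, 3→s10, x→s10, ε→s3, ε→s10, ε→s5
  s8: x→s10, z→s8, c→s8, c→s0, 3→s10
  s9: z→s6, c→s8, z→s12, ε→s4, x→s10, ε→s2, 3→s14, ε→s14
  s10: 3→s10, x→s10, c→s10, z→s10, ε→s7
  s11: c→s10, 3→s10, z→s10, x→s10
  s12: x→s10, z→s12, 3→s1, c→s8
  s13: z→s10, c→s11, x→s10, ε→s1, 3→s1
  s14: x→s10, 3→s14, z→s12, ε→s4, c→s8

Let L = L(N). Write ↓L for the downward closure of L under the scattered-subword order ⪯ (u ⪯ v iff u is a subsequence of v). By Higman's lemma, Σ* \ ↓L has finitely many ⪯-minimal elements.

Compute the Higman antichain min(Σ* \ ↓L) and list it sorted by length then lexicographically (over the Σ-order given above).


A = [x, c3, z3z, z3cc].

|Q|=15, |F|=9, |δ|=75 (20 ε).
min D↑ (6 st, q0=0, F={1}): 0:x→1,c→2,z→3,3→0 1:x→1,c→1,z→1,3→1 2:x→1,c→2,z→2,3→1 3:x→1,c→2,z→3,3→4 4:x→1,c→5,z→1,3→4 5:x→1,c→1,z→1,3→1 [Hopcroft].
'x': N↓-sim [15, 4] end={s10,s3,s5,s7} — reject; 1/1 single-dels accept.
'c3': |S_i|=[15, 7, 4] end={s10,s3,s5,s7} rej; 2/2 del acc.
'z3z': N↓-sim [15, 11, 7, 4] end={s10,s3,s5,s7} ∉↓L; 3/3 del acc.
'z3cc': run [15, 11, 7, 5, 4] end={s10,s3,s5,s7} — reject; 4/4 del acc.
4 minimals (antichain).


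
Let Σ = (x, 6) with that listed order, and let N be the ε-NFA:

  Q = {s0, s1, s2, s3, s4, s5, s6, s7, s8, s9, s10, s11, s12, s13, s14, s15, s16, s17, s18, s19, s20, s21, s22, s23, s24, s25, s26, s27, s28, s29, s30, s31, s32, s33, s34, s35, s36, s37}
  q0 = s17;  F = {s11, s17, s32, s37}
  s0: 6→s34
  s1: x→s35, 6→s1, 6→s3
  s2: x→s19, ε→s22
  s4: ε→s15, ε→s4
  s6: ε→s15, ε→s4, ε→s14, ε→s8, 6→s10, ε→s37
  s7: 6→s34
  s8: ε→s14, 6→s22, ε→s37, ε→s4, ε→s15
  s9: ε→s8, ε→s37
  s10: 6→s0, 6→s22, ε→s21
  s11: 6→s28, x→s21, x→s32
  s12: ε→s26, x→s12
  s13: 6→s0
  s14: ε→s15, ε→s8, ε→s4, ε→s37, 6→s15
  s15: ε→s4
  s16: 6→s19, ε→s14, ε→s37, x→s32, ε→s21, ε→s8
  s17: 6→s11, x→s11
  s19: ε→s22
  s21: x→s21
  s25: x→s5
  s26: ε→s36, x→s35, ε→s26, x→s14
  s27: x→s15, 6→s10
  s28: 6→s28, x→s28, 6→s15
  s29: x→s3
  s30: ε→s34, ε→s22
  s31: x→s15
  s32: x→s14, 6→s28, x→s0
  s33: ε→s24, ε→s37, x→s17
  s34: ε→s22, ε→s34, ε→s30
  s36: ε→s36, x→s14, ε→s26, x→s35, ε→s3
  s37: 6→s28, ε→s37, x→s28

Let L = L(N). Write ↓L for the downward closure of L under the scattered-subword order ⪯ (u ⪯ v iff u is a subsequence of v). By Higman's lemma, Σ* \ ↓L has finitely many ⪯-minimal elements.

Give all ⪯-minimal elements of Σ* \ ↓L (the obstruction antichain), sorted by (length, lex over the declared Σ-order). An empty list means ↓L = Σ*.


Antichain: [x6, 66, xxxx, 6xxx].

|Q|=38, |F|=4, |δ|=78 (39 ε).
min D↑ (5 st, q0=0, F={3}): 0:x→1,6→1 1:x→2,6→3 2:x→4,6→3 3:x→3,6→3 4:x→3,6→3 [Hopcroft].
'x6': N↓-sim [14, 13, 6] end={s15,s22,s28,s30,s34,s4} rej; 2/2 single-dels accept.
'66': run [14, 13, 6] end={s15,s22,s28,s30,s34,s4} ∉↓L; 2/2 del acc.
'xxxx': run [14, 13, 12, 11, 4] end={s15,s21,s28,s4} ∉↓L; 4/4 single-dels accept.
'6xxx': run [14, 13, 12, 11, 4] end={s15,s21,s28,s4} ∉↓L; 4/4 del acc.
4 words, ⪯-incomp.


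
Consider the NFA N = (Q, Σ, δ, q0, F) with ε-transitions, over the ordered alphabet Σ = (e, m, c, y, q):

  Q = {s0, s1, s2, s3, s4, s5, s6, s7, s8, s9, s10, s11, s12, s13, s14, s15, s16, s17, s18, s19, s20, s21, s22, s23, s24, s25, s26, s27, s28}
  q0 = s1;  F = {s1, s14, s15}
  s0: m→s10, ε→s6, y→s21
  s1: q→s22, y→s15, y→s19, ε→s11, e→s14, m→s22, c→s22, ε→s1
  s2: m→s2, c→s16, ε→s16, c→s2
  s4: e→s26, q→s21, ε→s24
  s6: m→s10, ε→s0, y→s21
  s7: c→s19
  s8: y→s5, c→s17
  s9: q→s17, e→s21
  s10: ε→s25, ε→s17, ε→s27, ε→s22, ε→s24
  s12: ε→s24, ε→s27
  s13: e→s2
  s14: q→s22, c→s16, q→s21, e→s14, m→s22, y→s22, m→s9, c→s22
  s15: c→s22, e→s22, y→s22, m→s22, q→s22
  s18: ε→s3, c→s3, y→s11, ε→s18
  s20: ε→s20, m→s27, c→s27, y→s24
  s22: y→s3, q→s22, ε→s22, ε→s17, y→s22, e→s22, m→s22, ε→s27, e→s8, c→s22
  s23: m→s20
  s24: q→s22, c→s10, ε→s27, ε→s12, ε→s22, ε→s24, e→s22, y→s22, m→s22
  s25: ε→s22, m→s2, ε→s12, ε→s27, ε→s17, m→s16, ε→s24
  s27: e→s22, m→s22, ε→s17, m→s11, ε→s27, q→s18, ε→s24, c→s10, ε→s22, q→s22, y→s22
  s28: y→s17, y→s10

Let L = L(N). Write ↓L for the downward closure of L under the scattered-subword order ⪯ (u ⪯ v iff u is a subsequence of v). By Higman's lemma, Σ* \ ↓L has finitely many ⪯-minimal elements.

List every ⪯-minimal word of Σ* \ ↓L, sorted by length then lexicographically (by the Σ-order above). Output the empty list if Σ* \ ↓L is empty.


A = [m, c, q, ey, ye, yy].

|Q|=29, |F|=3, |δ|=95 (32 ε).
min D↑ (4 st, q0=0, F={2}): 0:e→1,m→2,c→2,y→3,q→2 1:e→1,m→2,c→2,y→2,q→2 2:e→2,m→2,c→2,y→2,q→2 3:e→2,m→2,c→2,y→2,q→2 (ε-aug+det+¬).
'm': run [20, 16] end={s10,s11,s12,s16,s17,s18,s2,s21,s22,s24,s25,s27,…} — reject; 1/1 single-dels accept.
'c': |S_i|=[20, 14] end={s10,s11,s12,s16,s17,s18,s2,s22,s24,s25,s27,s3,…} ∉↓L; 1/1 deletions ∈↓L.
'q': N↓-sim [20, 15] end={s10,s11,s12,s16,s17,s18,s2,s21,s22,s24,s25,s27,…} — reject; 1/1 single-dels accept.
'ey': N↓-sim [20, 17, 14] end={s10,s11,s12,s16,s17,s18,s2,s22,s24,s25,s27,s3,…} rej; 2/2 single-dels accept.
'ye': |S_i|=[20, 16, 14] end={s10,s11,s12,s16,s17,s18,s2,s22,s24,s25,s27,s3,…} ∉↓L; 2/2 single-dels accept.
'yy': N↓-sim [20, 16, 14] end={s10,s11,s12,s16,s17,s18,s2,s22,s24,s25,s27,s3,…} — reject; 2/2 single-dels accept.
6 words, ⪯-incomp.


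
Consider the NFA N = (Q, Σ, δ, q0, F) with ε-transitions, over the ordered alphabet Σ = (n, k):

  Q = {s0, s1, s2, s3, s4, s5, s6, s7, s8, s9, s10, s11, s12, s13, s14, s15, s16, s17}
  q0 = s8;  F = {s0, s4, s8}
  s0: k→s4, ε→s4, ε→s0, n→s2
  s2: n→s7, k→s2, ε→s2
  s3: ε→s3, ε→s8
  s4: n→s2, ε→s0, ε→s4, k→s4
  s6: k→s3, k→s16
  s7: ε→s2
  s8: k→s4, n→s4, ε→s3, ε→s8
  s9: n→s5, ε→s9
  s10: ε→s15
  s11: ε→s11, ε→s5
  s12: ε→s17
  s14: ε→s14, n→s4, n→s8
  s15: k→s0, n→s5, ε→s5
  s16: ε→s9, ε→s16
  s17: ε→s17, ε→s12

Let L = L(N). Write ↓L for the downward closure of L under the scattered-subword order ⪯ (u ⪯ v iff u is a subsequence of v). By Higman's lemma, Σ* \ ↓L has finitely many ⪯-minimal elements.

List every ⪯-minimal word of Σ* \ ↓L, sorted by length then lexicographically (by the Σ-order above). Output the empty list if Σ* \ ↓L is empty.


min(Σ*\↓L) = [nn, kn].

|Q|=18, |F|=3, |δ|=36 (21 ε).
min D↑ (3 st, q0=0, F={2}): 0:n→1,k→1 1:n→2,k→1 2:n→2,k→2 (ε-aug+det+¬).
'nn': N↓-sim [6, 4, 2] end={s2,s7} rej; 2/2 del acc.
'kn': run [6, 4, 2] end={s2,s7} ∉↓L; 2/2 deletions ∈↓L.
2 obstructions.


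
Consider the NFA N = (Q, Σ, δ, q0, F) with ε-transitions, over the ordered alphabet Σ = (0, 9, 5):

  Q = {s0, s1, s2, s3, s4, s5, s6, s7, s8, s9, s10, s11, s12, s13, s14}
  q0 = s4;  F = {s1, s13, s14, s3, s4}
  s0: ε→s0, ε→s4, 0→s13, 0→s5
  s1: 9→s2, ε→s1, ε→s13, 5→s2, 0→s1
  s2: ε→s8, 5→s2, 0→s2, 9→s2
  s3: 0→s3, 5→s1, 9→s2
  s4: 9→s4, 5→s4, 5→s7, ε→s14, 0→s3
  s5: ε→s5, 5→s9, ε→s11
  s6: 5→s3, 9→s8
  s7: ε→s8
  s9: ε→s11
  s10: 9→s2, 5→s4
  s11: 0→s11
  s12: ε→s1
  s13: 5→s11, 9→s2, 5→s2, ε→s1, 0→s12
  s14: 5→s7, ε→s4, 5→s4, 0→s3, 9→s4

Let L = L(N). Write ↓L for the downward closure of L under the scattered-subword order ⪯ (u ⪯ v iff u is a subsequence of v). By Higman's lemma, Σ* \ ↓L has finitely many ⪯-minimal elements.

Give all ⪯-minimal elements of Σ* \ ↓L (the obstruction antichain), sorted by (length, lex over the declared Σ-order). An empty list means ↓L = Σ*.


|Q|=15, |F|=5, |δ|=42 (13 ε).
min D↑ (4 st, q0=0, F={2}): 0:0→1,9→0,5→0 1:0→1,9→2,5→3 2:0→2,9→2,5→2 3:0→3,9→2,5→2 [Hopcroft].
'09': run [10, 7, 2] end={s2,s8} ∉↓L; 2/2 deletions ∈↓L.
'055': N↓-sim [10, 7, 6, 3] end={s11,s2,s8} rej; 3/3 deletions ∈↓L.
2 minimals (antichain).

Antichain: [09, 055].


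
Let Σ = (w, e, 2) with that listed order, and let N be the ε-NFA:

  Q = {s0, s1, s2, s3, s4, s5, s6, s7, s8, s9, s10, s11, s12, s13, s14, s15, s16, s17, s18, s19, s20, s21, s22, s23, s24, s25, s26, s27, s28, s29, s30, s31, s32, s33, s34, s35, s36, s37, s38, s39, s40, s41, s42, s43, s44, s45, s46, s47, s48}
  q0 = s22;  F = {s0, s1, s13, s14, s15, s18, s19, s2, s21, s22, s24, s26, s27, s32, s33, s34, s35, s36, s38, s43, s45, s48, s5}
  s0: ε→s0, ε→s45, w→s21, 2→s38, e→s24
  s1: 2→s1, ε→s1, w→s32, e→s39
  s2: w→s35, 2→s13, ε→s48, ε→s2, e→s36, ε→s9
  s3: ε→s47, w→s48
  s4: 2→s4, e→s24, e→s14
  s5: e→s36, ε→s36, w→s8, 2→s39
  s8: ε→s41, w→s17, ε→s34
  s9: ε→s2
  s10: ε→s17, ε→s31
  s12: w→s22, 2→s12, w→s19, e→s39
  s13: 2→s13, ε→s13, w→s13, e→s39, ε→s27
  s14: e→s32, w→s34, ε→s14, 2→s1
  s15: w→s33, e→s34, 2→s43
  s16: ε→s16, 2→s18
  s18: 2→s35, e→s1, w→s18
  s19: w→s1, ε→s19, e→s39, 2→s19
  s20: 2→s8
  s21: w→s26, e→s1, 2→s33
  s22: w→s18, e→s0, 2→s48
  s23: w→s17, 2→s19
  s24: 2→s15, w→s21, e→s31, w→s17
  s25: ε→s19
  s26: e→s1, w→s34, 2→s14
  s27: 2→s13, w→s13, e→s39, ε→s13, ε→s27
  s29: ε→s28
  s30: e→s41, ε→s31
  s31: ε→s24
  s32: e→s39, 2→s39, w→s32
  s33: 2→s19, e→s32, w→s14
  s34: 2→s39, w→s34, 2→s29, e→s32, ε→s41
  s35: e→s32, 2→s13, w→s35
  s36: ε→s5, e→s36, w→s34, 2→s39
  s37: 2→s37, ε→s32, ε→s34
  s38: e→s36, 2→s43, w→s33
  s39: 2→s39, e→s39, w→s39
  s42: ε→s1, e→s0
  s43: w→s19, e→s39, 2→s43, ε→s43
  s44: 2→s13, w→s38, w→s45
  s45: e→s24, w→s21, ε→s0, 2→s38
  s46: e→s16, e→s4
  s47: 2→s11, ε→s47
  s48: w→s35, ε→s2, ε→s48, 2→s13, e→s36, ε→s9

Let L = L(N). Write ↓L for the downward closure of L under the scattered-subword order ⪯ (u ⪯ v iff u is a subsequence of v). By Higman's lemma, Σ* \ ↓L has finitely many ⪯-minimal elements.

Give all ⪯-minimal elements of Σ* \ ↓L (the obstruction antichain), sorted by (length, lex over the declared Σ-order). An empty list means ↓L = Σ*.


A = [wee, 2e2, 22e, wew2, ewww2, ee2eee].

|Q|=49, |F|=23, |δ|=131 (35 ε).
min D↑ (20 st, q0=0, F={12}): 0:w→1,e→2,2→3 1:w→1,e→4,2→5 2:w→6,e→7,2→8 3:w→5,e→9,2→10 4:w→11,e→12,2→4 5:w→5,e→11,2→10 6:w→13,e→4,2→14 7:w→6,e→7,2→15 8:w→14,e→9,2→16 9:w→17,e→9,2→12 10:w→10,e→12,2→10 11:w→11,e→12,2→12 12:w→12,e→12,2→12 13:w→17,e→4,2→18 14:w→18,e→11,2→19 15:w→14,e→17,2→16 16:w→19,e→12,2→16 17:w→17,e→11,2→12 18:w→17,e→11,2→4 19:w→4,e→12,2→19 [Hopcroft].
'wee': |S_i|=[31, 18, 3, 1] end={s39} — reject; 3/3 del acc.
'2e2': |S_i|=[31, 23, 10, 3] end={s28,s29,s39} rej; 3/3 single-dels accept.
'22e': |S_i|=[31, 23, 9, 1] end={s39} ∉↓L; 3/3 single-dels accept.
'wew2': |S_i|=[31, 18, 3, 2, 1] end={s39} rej; 4/4 single-dels accept.
'ewww2': |S_i|=[31, 23, 14, 10, 6, 3] end={s28,s29,s39} rej; 5/5 single-dels accept.
'ee2eee': run [31, 23, 20, 12, 6, 2, 1] end={s39} ∉↓L; 6/6 single-dels accept.
6 obstructions.


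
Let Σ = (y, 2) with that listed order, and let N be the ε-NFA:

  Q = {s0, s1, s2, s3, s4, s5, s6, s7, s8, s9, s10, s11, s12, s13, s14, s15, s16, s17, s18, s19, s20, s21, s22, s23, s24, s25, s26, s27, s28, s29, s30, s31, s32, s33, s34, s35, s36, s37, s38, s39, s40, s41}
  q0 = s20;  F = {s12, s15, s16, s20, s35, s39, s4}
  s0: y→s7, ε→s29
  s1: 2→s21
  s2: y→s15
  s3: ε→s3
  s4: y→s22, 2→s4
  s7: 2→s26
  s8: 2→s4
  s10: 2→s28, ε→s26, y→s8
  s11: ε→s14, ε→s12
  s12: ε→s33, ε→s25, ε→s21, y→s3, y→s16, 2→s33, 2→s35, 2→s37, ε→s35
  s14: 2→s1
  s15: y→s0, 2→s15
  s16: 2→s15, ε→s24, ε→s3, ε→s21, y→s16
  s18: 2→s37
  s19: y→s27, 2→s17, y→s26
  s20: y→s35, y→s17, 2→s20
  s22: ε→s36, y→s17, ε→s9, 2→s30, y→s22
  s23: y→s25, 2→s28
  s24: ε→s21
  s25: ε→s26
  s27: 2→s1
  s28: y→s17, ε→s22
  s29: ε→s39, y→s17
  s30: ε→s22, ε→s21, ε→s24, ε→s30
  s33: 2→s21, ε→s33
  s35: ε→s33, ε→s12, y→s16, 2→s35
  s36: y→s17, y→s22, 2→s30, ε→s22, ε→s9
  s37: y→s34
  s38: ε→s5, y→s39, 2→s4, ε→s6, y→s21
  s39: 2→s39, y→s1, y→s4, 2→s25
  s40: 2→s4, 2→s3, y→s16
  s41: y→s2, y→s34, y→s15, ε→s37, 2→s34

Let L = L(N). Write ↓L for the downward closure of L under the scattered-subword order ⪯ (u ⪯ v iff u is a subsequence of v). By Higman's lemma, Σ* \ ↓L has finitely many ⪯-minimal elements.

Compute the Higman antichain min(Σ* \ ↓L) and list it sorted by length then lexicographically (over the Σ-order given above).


A = [yy2yyy].

|Q|=42, |F|=7, |δ|=85 (30 ε).
min D↑ (7 st, q0=0, F={6}): 0:y→1,2→0 1:y→2,2→1 2:y→2,2→3 3:y→4,2→3 4:y→5,2→4 5:y→6,2→5 6:y→6,2→6.
'yy2yyy': run [24, 23, 19, 16, 15, 11, 7] end={s17,s21,s22,s24,s30,s36,s9} ∉↓L; 6/6 deletions ∈↓L.
1 minimals (antichain).


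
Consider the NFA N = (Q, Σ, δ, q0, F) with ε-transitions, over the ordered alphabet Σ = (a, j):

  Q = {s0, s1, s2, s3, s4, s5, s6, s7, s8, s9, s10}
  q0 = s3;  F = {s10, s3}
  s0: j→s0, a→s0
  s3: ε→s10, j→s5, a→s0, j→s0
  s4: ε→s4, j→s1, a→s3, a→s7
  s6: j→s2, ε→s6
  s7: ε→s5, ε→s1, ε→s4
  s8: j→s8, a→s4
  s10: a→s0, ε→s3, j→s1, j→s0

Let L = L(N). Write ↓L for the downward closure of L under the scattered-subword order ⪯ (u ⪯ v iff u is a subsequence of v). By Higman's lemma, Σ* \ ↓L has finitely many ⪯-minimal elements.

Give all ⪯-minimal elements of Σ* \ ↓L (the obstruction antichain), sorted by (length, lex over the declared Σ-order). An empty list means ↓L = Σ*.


A = [a, j].

|Q|=11, |F|=2, |δ|=21 (7 ε).
min D↑ (2 st, q0=0, F={1}): 0:a→1,j→1 1:a→1,j→1 [Hopcroft].
'a': |S_i|=[5, 1] end={s0} ∉↓L; 1/1 del acc.
'j': run [5, 3] end={s0,s1,s5} rej; 1/1 single-dels accept.
2 words, ⪯-incomp.


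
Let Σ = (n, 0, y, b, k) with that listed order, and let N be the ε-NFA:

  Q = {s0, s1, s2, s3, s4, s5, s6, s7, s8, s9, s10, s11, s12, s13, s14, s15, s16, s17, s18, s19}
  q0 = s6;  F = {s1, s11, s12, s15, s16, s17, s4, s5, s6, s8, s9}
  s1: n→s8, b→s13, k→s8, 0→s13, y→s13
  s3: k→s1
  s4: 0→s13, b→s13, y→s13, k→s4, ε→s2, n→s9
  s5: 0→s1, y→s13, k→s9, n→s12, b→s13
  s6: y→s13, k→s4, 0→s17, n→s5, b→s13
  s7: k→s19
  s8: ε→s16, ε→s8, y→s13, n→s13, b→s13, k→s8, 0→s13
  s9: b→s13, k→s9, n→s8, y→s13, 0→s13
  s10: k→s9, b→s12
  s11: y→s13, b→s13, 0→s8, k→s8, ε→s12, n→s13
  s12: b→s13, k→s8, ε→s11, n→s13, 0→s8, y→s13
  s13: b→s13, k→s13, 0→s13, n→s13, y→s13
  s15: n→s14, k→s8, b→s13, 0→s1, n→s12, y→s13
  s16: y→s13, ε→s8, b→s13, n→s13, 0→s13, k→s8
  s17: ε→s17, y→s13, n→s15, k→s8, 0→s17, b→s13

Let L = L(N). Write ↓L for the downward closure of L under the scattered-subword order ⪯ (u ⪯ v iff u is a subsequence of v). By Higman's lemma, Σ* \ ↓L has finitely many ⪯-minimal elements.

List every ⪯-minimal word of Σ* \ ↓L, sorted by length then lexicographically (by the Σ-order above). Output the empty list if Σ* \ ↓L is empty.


min(Σ*\↓L) = [y, b, k0, nnn, n00, 0kn].

|Q|=20, |F|=11, |δ|=72 (7 ε).
min D↑ (10 st, q0=0, F={3}): 0:n→1,0→2,y→3,b→3,k→4 1:n→5,0→6,y→3,b→3,k→7 2:n→8,0→2,y→3,b→3,k→9 3:n→3,0→3,y→3,b→3,k→3 4:n→7,0→3,y→3,b→3,k→4 5:n→3,0→9,y→3,b→3,k→9 6:n→9,0→3,y→3,b→3,k→9 7:n→9,0→3,y→3,b→3,k→7 8:n→5,0→6,y→3,b→3,k→9 9:n→3,0→3,y→3,b→3,k→9 [Hopcroft].
'y': |S_i|=[14, 1] end={s13} — reject; 1/1 single-dels accept.
'b': |S_i|=[14, 1] end={s13} ∉↓L; 1/1 single-dels accept.
'k0': |S_i|=[14, 6, 1] end={s13} — reject; 2/2 del acc.
'nnn': |S_i|=[14, 10, 6, 1] end={s13} rej; 3/3 del acc.
'n00': |S_i|=[14, 10, 4, 1] end={s13} — reject; 3/3 deletions ∈↓L.
'0kn': N↓-sim [14, 9, 3, 1] end={s13} ∉↓L; 3/3 del acc.
6 minimals (antichain).
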